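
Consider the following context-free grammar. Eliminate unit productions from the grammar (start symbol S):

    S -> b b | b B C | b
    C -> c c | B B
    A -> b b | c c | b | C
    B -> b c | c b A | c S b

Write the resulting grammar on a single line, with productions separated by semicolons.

S -> b b | b B C | b; C -> c c | B B; A -> c c | B B | b b | b; B -> b c | c b A | c S b

Unit pairs: A ⇒* {C}.
Replace each nonterminal's rules with the union of the non-unit rules of every nonterminal it unit-derives.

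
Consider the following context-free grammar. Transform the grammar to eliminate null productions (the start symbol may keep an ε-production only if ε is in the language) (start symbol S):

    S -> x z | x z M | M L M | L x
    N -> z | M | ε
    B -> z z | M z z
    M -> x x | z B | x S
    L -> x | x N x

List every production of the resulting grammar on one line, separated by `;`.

S -> x z | x z M | M L M | L x; N -> z | M; B -> z z | M z z; M -> x x | z B | x S; L -> x | x N x | x x

Nullable nonterminals: {N}.
ε ∉ L(G), so no ε-production is kept.
Add the nullable-subset variants: L → x N x gives x N x | x x.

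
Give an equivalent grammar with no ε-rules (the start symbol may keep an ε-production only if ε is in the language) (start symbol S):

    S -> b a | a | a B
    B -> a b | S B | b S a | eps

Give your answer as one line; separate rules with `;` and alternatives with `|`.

Nullable nonterminals: {B}.
ε ∉ L(G), so no ε-production is kept.
Expand every rule over subsets of its nullable positions: B → S B gives S B | S.

S -> b a | a | a B; B -> a b | S B | S | b S a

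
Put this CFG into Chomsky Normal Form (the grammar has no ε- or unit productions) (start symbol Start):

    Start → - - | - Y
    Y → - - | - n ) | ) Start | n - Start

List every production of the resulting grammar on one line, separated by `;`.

Introduce a nonterminal for each terminal appearing in a rule of length ≥ 2: X1 → -, X2 → n, X3 → ).
Binarize each right-hand side of length ≥ 3 by chaining fresh nonterminals (Y1, Y2, …): affected rules were Y → X1 X2 X3; Y → X2 X1 Start.

Start → X1 X1 | X1 Y; Y → X1 X1 | X1 Y1 | X3 Start | X2 Y2; X1 → -; X2 → n; X3 → ); Y1 → X2 X3; Y2 → X1 Start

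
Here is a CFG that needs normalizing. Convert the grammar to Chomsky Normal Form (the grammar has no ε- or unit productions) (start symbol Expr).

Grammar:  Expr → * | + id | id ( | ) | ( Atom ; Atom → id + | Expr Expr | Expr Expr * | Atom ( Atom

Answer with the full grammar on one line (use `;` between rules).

Expr → * | X1 X2 | X2 X3 | ) | X3 Atom; Atom → X2 X1 | Expr Expr | Expr Y1 | Atom Y2; X1 → +; X2 → id; X3 → (; X4 → *; Y1 → Expr X4; Y2 → X3 Atom

Introduce a nonterminal for each terminal appearing in a rule of length ≥ 2: X1 → +, X2 → id, X3 → (, X4 → *.
Binarize each right-hand side of length ≥ 3 by chaining fresh nonterminals (Y1, Y2, …): affected rules were Atom → Expr Expr X4; Atom → Atom X3 Atom.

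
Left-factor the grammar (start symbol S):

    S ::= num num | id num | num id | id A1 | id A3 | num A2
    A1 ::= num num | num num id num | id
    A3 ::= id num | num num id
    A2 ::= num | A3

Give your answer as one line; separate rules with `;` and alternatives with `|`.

S has alternatives sharing prefix 'num': factor to S → num S' with S' → num | id | A2.
S has alternatives sharing prefix 'id': factor to S → id S'' with S'' → num | A1 | A3.
A1 has alternatives sharing prefix 'num num': factor to A1 → num num A1' with A1' → ε | id num.

S ::= num S' | id S''; A1 ::= id | num num A1'; A3 ::= id num | num num id; A2 ::= num | A3; S' ::= num | id | A2; S'' ::= num | A1 | A3; A1' ::= ε | id num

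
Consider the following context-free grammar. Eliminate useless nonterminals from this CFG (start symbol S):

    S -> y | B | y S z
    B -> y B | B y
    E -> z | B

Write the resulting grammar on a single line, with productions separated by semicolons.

Generating nonterminals: {E, S}.
Reachable from S after that: {S}.
Removed useless symbols: {B, E} and every production mentioning them.

S -> y | y S z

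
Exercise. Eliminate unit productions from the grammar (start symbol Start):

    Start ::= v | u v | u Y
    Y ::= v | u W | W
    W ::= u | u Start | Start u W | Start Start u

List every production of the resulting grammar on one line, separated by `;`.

Unit pairs: Y ⇒* {W}.
For every A with A ⇒* B via unit rules, add B's non-unit alternatives to A; then delete every rule of the form X → Y.

Start ::= v | u v | u Y; Y ::= u | u Start | Start u W | Start Start u | v | u W; W ::= u | u Start | Start u W | Start Start u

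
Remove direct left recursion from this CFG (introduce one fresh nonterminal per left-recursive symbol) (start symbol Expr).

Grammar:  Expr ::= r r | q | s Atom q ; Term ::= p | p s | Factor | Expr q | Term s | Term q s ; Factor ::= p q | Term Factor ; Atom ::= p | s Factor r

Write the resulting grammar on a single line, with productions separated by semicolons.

Directly left-recursive nonterminal: Term.
For Term: α = {s, q s}, β = {p, p s, Factor, Expr q}. Rewrite as Term → β Term1 and Term1 → α Term1 | ε.

Expr ::= r r | q | s Atom q; Term ::= p Term1 | p s Term1 | Factor Term1 | Expr q Term1; Factor ::= p q | Term Factor; Atom ::= p | s Factor r; Term1 ::= s Term1 | q s Term1 | ε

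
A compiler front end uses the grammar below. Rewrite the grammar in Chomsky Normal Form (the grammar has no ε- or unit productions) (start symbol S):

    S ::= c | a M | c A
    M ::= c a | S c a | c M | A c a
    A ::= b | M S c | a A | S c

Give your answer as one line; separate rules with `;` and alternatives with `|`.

Introduce a nonterminal for each terminal appearing in a rule of length ≥ 2: X1 → a, X2 → c.
Binarize each right-hand side of length ≥ 3 by chaining fresh nonterminals (Y1, Y2, …): affected rules were M → S X2 X1; M → A X2 X1; A → M S X2.

S ::= c | X1 M | X2 A; M ::= X2 X1 | S Y1 | X2 M | A Y2; A ::= b | M Y3 | X1 A | S X2; X1 ::= a; X2 ::= c; Y1 ::= X2 X1; Y2 ::= X2 X1; Y3 ::= S X2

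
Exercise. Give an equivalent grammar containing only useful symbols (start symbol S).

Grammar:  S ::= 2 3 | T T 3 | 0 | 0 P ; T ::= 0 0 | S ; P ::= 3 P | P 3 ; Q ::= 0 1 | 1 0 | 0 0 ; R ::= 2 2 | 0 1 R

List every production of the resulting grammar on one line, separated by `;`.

Generating nonterminals: {Q, R, S, T}.
Reachable from S after that: {S, T}.
Removed useless symbols: {P, Q, R} and every production mentioning them.

S ::= 2 3 | T T 3 | 0; T ::= 0 0 | S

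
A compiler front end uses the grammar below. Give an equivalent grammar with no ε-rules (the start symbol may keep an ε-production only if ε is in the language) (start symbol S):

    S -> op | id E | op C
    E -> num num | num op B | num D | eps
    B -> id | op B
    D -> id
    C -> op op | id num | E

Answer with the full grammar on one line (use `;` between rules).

S -> op | id E | id | op C; E -> num num | num op B | num D; B -> id | op B; D -> id; C -> op op | id num | E

The nullable symbols are {C, E}.
ε ∉ L(G), so no ε-production is kept.
For each production, add variants omitting each subset of nullable occurrences: S → id E gives id E | id.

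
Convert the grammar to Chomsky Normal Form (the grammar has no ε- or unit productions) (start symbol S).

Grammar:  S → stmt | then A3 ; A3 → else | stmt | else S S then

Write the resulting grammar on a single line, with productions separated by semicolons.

S → stmt | X1 A3; A3 → else | stmt | X2 Y1; X1 → then; X2 → else; Y1 → S Y2; Y2 → S X1

Introduce a nonterminal for each terminal appearing in a rule of length ≥ 2: X1 → then, X2 → else.
Binarize each right-hand side of length ≥ 3 by chaining fresh nonterminals (Y1, Y2, …): affected rules were A3 → X2 S S X1.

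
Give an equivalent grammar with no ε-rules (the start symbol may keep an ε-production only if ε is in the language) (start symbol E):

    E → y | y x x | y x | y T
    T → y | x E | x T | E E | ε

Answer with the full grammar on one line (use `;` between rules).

E → y | y x x | y x | y T; T → y | x E | x T | x | E E

The nullable symbols are {T}.
ε ∉ L(G), so no ε-production is kept.
Add the nullable-subset variants: T → x T gives x T | x.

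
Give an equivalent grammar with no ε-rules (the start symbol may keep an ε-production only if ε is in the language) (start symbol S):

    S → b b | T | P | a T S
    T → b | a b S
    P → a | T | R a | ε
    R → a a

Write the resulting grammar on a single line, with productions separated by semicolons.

Nullable nonterminals: {P, S}.
ε ∈ L(G) since S is nullable, so keep S → ε.
Add the nullable-subset variants: S → a T S gives a T S | a T. T → a b S gives a b S | a b.

S → b b | T | P | a T S | a T | ε; T → b | a b S | a b; P → a | T | R a; R → a a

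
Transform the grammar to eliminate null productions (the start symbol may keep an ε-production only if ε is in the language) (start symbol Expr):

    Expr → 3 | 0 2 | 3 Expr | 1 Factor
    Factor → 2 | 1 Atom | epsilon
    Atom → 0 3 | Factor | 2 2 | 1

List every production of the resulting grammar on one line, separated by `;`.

The nullable symbols are {Atom, Factor}.
ε ∉ L(G), so no ε-production is kept.
Expand every rule over subsets of its nullable positions: Expr → 1 Factor gives 1 Factor | 1. Factor → 1 Atom gives 1 Atom | 1.

Expr → 3 | 0 2 | 3 Expr | 1 Factor | 1; Factor → 2 | 1 Atom | 1; Atom → 0 3 | Factor | 2 2 | 1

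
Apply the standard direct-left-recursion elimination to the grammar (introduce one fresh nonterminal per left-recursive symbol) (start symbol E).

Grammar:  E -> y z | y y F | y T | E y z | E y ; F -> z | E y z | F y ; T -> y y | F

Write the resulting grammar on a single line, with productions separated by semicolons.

Directly left-recursive nonterminals: E, F.
For E: α = {y z, y}, β = {y z, y y F, y T}. Rewrite as E → β E' and E' → α E' | ε.
For F: α = {y}, β = {z, E y z}. Rewrite as F → β F' and F' → α F' | ε.

E -> y z E' | y y F E' | y T E'; F -> z F' | E y z F'; T -> y y | F; E' -> y z E' | y E' | ε; F' -> y F' | ε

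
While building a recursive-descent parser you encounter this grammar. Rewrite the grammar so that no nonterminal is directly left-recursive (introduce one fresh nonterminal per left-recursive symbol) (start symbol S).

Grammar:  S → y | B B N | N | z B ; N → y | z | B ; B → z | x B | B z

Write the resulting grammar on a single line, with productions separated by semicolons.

Left recursion appears on B.
For B: α = {z}, β = {z, x B}. Rewrite as B → β B' and B' → α B' | ε.

S → y | B B N | N | z B; N → y | z | B; B → z B' | x B B'; B' → z B' | eps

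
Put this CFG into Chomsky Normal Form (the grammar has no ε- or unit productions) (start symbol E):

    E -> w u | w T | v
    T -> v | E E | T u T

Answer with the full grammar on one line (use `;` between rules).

E -> X1 X2 | X1 T | v; T -> v | E E | T Y1; X1 -> w; X2 -> u; Y1 -> X2 T

Introduce a nonterminal for each terminal appearing in a rule of length ≥ 2: X1 → w, X2 → u.
Binarize each right-hand side of length ≥ 3 by chaining fresh nonterminals (Y1, Y2, …): affected rules were T → T X2 T.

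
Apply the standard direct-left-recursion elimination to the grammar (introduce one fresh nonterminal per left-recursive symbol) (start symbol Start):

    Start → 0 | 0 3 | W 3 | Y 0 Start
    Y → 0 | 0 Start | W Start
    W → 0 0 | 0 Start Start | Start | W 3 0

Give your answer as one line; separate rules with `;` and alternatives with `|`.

Left recursion appears on W.
For W: α = {3 0}, β = {0 0, 0 Start Start, Start}. Rewrite as W → β W1 and W1 → α W1 | ε.

Start → 0 | 0 3 | W 3 | Y 0 Start; Y → 0 | 0 Start | W Start; W → 0 0 W1 | 0 Start Start W1 | Start W1; W1 → 3 0 W1 | eps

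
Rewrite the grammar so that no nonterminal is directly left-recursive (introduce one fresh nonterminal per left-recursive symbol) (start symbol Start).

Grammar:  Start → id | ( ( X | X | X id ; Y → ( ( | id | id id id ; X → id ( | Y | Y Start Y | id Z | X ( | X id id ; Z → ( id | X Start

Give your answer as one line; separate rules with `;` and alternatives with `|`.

Directly left-recursive nonterminal: X.
For X: α = {(, id id}, β = {id (, Y, Y Start Y, id Z}. Rewrite as X → β X1 and X1 → α X1 | ε.

Start → id | ( ( X | X | X id; Y → ( ( | id | id id id; X → id ( X1 | Y X1 | Y Start Y X1 | id Z X1; Z → ( id | X Start; X1 → ( X1 | id id X1 | ε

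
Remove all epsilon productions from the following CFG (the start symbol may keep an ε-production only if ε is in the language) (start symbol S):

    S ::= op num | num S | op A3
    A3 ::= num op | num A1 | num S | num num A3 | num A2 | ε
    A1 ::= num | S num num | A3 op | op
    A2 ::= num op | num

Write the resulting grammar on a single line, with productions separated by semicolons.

The nullable symbols are {A3}.
ε ∉ L(G), so no ε-production is kept.
Expand every rule over subsets of its nullable positions: S → op A3 gives op A3 | op. A3 → num num A3 gives num num A3 | num num. A1 → A3 op gives A3 op | op.

S ::= op num | num S | op A3 | op; A3 ::= num op | num A1 | num S | num num A3 | num num | num A2; A1 ::= num | S num num | A3 op | op; A2 ::= num op | num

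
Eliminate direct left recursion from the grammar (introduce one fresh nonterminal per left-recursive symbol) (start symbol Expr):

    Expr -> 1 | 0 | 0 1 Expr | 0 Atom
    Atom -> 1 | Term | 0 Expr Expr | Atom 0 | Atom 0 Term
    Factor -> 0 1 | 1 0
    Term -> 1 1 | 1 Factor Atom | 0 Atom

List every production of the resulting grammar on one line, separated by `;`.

Directly left-recursive nonterminal: Atom.
For Atom: α = {0, 0 Term}, β = {1, Term, 0 Expr Expr}. Rewrite as Atom → β Atom1 and Atom1 → α Atom1 | ε.

Expr -> 1 | 0 | 0 1 Expr | 0 Atom; Atom -> 1 Atom1 | Term Atom1 | 0 Expr Expr Atom1; Factor -> 0 1 | 1 0; Term -> 1 1 | 1 Factor Atom | 0 Atom; Atom1 -> 0 Atom1 | 0 Term Atom1 | eps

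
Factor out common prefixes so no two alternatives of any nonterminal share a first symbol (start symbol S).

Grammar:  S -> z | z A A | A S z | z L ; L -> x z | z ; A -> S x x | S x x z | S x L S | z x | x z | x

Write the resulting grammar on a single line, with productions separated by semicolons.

S -> A S z | z S'; L -> x z | z; A -> z x | S x A' | x A''; S' -> ε | A A | L; A' -> L S | x A'''; A'' -> z | ε; A''' -> ε | z

S has alternatives sharing prefix 'z': factor to S → z S' with S' → ε | A A | L.
A has alternatives sharing prefix 'S x': factor to A → S x A' with A' → x | x z | L S.
A has alternatives sharing prefix 'x': factor to A → x A'' with A'' → z | ε.
A' has alternatives sharing prefix 'x': factor to A' → x A''' with A''' → ε | z.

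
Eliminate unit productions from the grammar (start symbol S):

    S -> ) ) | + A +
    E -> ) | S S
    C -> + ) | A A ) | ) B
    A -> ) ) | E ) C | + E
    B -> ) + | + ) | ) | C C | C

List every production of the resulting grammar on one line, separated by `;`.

Unit pairs: B ⇒* {C}.
Replace each nonterminal's rules with the union of the non-unit rules of every nonterminal it unit-derives.

S -> ) ) | + A +; E -> ) | S S; C -> + ) | A A ) | ) B; A -> ) ) | E ) C | + E; B -> ) + | + ) | ) | C C | A A ) | ) B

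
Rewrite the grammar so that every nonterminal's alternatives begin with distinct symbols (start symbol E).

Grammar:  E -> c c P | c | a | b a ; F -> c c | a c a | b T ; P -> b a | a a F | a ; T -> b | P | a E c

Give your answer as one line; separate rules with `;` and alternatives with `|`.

E -> a | b a | c E'; F -> c c | a c a | b T; P -> b a | a P'; T -> b | P | a E c; E' -> c P | eps; P' -> a F | eps

E has alternatives sharing prefix 'c': factor to E → c E' with E' → c P | ε.
P has alternatives sharing prefix 'a': factor to P → a P' with P' → a F | ε.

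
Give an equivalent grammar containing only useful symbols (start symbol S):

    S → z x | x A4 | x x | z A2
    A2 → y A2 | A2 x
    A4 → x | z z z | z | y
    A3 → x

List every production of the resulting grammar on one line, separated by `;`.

Generating nonterminals: {A3, A4, S}.
Reachable from S after that: {A4, S}.
Removed useless symbols: {A2, A3} and every production mentioning them.

S → z x | x A4 | x x; A4 → x | z z z | z | y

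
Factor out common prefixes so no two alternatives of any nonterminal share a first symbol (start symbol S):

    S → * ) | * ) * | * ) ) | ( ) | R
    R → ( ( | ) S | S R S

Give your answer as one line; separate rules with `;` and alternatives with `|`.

S → ( ) | R | * ) S'; R → ( ( | ) S | S R S; S' → ε | * | )

S has alternatives sharing prefix '* )': factor to S → * ) S' with S' → ε | * | ).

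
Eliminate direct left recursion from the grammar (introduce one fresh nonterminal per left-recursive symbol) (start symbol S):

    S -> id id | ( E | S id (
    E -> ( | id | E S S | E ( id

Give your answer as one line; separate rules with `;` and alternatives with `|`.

S, E are directly left-recursive.
For S: α = {id (}, β = {id id, ( E}. Rewrite as S → β S' and S' → α S' | ε.
For E: α = {S S, ( id}, β = {(, id}. Rewrite as E → β E' and E' → α E' | ε.

S -> id id S' | ( E S'; E -> ( E' | id E'; S' -> id ( S' | ε; E' -> S S E' | ( id E' | ε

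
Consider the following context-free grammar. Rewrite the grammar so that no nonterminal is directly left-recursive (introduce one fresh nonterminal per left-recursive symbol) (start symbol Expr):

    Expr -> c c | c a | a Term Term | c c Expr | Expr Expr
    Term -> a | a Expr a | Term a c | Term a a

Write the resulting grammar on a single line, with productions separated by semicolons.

Left recursion appears on Expr, Term.
For Expr: α = {Expr}, β = {c c, c a, a Term Term, c c Expr}. Rewrite as Expr → β Expr1 and Expr1 → α Expr1 | ε.
For Term: α = {a c, a a}, β = {a, a Expr a}. Rewrite as Term → β Term1 and Term1 → α Term1 | ε.

Expr -> c c Expr1 | c a Expr1 | a Term Term Expr1 | c c Expr Expr1; Term -> a Term1 | a Expr a Term1; Expr1 -> Expr Expr1 | ε; Term1 -> a c Term1 | a a Term1 | ε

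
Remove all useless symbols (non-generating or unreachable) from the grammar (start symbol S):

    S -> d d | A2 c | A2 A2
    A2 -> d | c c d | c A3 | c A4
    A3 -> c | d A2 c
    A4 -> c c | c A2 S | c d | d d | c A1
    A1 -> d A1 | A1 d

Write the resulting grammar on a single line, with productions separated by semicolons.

Generating nonterminals: {A2, A3, A4, S}.
Reachable from S after that: {A2, A3, A4, S}.
Removed useless symbols: {A1} and every production mentioning them.

S -> d d | A2 c | A2 A2; A2 -> d | c c d | c A3 | c A4; A3 -> c | d A2 c; A4 -> c c | c A2 S | c d | d d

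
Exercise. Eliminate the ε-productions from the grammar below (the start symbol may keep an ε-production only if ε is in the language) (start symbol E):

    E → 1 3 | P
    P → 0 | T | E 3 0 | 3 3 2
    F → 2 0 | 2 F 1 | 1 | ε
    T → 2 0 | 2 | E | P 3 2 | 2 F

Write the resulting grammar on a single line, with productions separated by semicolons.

Nullable set = {F}.
ε ∉ L(G), so no ε-production is kept.
For each production, add variants omitting each subset of nullable occurrences: F → 2 F 1 gives 2 F 1 | 2 1.

E → 1 3 | P; P → 0 | T | E 3 0 | 3 3 2; F → 2 0 | 2 F 1 | 2 1 | 1; T → 2 0 | 2 | E | P 3 2 | 2 F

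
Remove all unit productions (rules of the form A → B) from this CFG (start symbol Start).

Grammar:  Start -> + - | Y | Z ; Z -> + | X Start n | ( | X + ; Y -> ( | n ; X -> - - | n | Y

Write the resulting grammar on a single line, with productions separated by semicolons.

Start -> + | X Start n | ( | X + | + - | n; Z -> + | X Start n | ( | X +; Y -> ( | n; X -> - - | n | (

Unit pairs: Start ⇒* {Y, Z}; X ⇒* {Y}.
Replace each nonterminal's rules with the union of the non-unit rules of every nonterminal it unit-derives.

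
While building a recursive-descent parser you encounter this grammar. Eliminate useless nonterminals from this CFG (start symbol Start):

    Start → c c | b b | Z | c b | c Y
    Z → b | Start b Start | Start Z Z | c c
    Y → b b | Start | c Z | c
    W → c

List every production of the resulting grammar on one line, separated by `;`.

Generating nonterminals: {Start, W, Y, Z}.
Reachable from Start after that: {Start, Y, Z}.
Removed useless symbols: {W} and every production mentioning them.

Start → c c | b b | Z | c b | c Y; Z → b | Start b Start | Start Z Z | c c; Y → b b | Start | c Z | c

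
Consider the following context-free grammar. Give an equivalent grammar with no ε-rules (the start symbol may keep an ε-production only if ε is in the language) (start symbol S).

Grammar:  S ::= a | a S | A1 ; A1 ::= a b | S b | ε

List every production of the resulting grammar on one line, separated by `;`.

Nullable set = {A1, S}.
ε ∈ L(G) since S is nullable, so keep S → ε.
Add the nullable-subset variants: A1 → S b gives S b | b.

S ::= a | a S | A1 | ε; A1 ::= a b | S b | b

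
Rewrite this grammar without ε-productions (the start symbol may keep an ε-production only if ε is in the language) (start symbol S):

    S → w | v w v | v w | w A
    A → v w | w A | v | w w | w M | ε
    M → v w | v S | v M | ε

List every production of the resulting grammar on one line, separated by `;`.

Nullable nonterminals: {A, M}.
ε ∉ L(G), so no ε-production is kept.
Expand every rule over subsets of its nullable positions: A → w A gives w A | w. M → v M gives v M | v.

S → w | v w v | v w | w A; A → v w | w A | w | v | w w | w M; M → v w | v S | v M | v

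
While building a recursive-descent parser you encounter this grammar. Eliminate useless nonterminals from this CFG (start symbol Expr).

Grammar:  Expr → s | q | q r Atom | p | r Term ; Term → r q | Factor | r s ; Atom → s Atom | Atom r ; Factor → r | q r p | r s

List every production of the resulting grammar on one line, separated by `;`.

Expr → s | q | p | r Term; Term → r q | Factor | r s; Factor → r | q r p | r s

Generating nonterminals: {Expr, Factor, Term}.
Reachable from Expr after that: {Expr, Factor, Term}.
Removed useless symbols: {Atom} and every production mentioning them.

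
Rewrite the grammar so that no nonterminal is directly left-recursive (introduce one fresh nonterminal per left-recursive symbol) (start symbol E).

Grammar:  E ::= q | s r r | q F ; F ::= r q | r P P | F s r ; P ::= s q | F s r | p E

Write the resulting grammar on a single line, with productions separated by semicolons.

F is directly left-recursive.
For F: α = {s r}, β = {r q, r P P}. Rewrite as F → β F' and F' → α F' | ε.

E ::= q | s r r | q F; F ::= r q F' | r P P F'; P ::= s q | F s r | p E; F' ::= s r F' | eps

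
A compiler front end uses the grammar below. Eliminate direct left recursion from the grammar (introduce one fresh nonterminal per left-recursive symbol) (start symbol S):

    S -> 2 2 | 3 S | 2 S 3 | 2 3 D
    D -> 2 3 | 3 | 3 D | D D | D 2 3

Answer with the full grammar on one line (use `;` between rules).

D is directly left-recursive.
For D: α = {D, 2 3}, β = {2 3, 3, 3 D}. Rewrite as D → β D' and D' → α D' | ε.

S -> 2 2 | 3 S | 2 S 3 | 2 3 D; D -> 2 3 D' | 3 D' | 3 D D'; D' -> D D' | 2 3 D' | epsilon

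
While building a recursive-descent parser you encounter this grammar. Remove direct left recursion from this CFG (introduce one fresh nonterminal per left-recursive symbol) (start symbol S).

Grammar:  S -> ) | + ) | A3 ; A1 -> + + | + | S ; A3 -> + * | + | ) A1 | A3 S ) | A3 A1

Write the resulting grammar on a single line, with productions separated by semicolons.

S -> ) | + ) | A3; A1 -> + + | + | S; A3 -> + * A3' | + A3' | ) A1 A3'; A3' -> S ) A3' | A1 A3' | eps

Directly left-recursive nonterminal: A3.
For A3: α = {S ), A1}, β = {+ *, +, ) A1}. Rewrite as A3 → β A3' and A3' → α A3' | ε.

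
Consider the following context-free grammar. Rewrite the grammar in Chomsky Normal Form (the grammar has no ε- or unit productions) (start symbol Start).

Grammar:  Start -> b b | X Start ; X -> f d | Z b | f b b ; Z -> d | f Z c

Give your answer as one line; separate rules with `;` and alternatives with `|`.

Introduce a nonterminal for each terminal appearing in a rule of length ≥ 2: X1 → b, X2 → f, X3 → d, X4 → c.
Binarize each right-hand side of length ≥ 3 by chaining fresh nonterminals (Y1, Y2, …): affected rules were X → X2 X1 X1; Z → X2 Z X4.

Start -> X1 X1 | X Start; X -> X2 X3 | Z X1 | X2 Y1; Z -> d | X2 Y2; X1 -> b; X2 -> f; X3 -> d; X4 -> c; Y1 -> X1 X1; Y2 -> Z X4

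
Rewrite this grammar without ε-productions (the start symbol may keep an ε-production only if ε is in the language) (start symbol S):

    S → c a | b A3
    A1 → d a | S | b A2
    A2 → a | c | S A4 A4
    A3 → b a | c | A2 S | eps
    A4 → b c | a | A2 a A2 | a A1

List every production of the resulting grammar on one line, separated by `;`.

The nullable symbols are {A3}.
ε ∉ L(G), so no ε-production is kept.
Add the nullable-subset variants: S → b A3 gives b A3 | b.

S → c a | b A3 | b; A1 → d a | S | b A2; A2 → a | c | S A4 A4; A3 → b a | c | A2 S; A4 → b c | a | A2 a A2 | a A1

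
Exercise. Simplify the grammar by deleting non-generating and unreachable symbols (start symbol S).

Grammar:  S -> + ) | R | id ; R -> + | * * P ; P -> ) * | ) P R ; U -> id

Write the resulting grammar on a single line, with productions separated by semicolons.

Generating nonterminals: {P, R, S, U}.
Reachable from S after that: {P, R, S}.
Removed useless symbols: {U} and every production mentioning them.

S -> + ) | R | id; R -> + | * * P; P -> ) * | ) P R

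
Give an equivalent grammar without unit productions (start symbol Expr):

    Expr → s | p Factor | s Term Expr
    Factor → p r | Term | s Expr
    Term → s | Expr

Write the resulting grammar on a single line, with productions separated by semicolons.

Expr → s | p Factor | s Term Expr; Factor → s | p r | s Expr | p Factor | s Term Expr; Term → s | p Factor | s Term Expr

Unit pairs: Factor ⇒* {Expr, Term}; Term ⇒* {Expr}.
For each unit pair (A, B), copy every non-unit production of B to A, then drop all unit productions.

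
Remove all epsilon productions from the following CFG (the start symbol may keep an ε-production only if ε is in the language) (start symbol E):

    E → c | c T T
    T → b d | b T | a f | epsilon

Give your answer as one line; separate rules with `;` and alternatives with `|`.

Nullable nonterminals: {T}.
ε ∉ L(G), so no ε-production is kept.
For each production, add variants omitting each subset of nullable occurrences: E → c T T gives c T T | c T. T → b T gives b T | b.

E → c | c T T | c T; T → b d | b T | b | a f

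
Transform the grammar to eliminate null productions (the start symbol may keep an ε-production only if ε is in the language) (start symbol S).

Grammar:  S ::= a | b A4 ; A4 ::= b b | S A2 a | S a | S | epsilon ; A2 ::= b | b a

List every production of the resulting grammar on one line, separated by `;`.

The nullable symbols are {A4}.
ε ∉ L(G), so no ε-production is kept.
Add the nullable-subset variants: S → b A4 gives b A4 | b.

S ::= a | b A4 | b; A4 ::= b b | S A2 a | S a | S; A2 ::= b | b a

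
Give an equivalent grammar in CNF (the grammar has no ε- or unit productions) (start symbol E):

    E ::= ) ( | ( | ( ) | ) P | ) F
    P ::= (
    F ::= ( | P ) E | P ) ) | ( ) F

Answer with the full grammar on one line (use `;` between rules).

E ::= X1 X2 | ( | X2 X1 | X1 P | X1 F; P ::= (; F ::= ( | P Y1 | P Y2 | X2 Y3; X1 ::= ); X2 ::= (; Y1 ::= X1 E; Y2 ::= X1 X1; Y3 ::= X1 F

Introduce a nonterminal for each terminal appearing in a rule of length ≥ 2: X1 → ), X2 → (.
Binarize each right-hand side of length ≥ 3 by chaining fresh nonterminals (Y1, Y2, …): affected rules were F → P X1 E; F → P X1 X1; F → X2 X1 F.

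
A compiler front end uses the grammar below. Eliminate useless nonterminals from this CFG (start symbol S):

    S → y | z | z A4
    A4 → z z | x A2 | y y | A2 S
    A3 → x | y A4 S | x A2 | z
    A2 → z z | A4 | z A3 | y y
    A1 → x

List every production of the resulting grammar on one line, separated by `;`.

S → y | z | z A4; A4 → z z | x A2 | y y | A2 S; A3 → x | y A4 S | x A2 | z; A2 → z z | A4 | z A3 | y y

Generating nonterminals: {A1, A2, A3, A4, S}.
Reachable from S after that: {A2, A3, A4, S}.
Removed useless symbols: {A1} and every production mentioning them.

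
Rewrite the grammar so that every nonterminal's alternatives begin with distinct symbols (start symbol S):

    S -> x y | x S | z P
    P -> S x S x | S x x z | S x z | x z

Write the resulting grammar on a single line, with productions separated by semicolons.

S has alternatives sharing prefix 'x': factor to S → x S' with S' → y | S.
P has alternatives sharing prefix 'S x': factor to P → S x P' with P' → S x | x z | z.

S -> z P | x S'; P -> x z | S x P'; S' -> y | S; P' -> S x | x z | z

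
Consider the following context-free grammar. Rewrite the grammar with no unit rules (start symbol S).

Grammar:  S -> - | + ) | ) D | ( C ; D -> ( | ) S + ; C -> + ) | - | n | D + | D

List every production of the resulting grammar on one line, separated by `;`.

S -> - | + ) | ) D | ( C; D -> ( | ) S +; C -> + ) | - | n | D + | ( | ) S +

Unit pairs: C ⇒* {D}.
For every A with A ⇒* B via unit rules, add B's non-unit alternatives to A; then delete every rule of the form X → Y.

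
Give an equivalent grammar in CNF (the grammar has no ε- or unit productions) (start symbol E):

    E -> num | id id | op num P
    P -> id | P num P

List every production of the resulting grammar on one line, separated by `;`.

E -> num | X1 X1 | X2 Y1; P -> id | P Y2; X1 -> id; X2 -> op; X3 -> num; Y1 -> X3 P; Y2 -> X3 P

Introduce a nonterminal for each terminal appearing in a rule of length ≥ 2: X1 → id, X2 → op, X3 → num.
Binarize each right-hand side of length ≥ 3 by chaining fresh nonterminals (Y1, Y2, …): affected rules were E → X2 X3 P; P → P X3 P.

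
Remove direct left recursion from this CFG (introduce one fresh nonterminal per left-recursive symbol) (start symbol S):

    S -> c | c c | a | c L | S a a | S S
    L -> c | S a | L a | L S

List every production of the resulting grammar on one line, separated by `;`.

S, L are directly left-recursive.
For S: α = {a a, S}, β = {c, c c, a, c L}. Rewrite as S → β S' and S' → α S' | ε.
For L: α = {a, S}, β = {c, S a}. Rewrite as L → β L' and L' → α L' | ε.

S -> c S' | c c S' | a S' | c L S'; L -> c L' | S a L'; S' -> a a S' | S S' | ε; L' -> a L' | S L' | ε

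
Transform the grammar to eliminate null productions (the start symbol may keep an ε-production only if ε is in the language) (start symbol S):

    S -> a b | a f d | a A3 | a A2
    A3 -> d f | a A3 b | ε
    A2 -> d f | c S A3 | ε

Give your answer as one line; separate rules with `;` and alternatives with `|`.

The nullable symbols are {A2, A3}.
ε ∉ L(G), so no ε-production is kept.
For each production, add variants omitting each subset of nullable occurrences: S → a A3 gives a A3 | a. A3 → a A3 b gives a A3 b | a b. A2 → c S A3 gives c S A3 | c S.

S -> a b | a f d | a A3 | a | a A2; A3 -> d f | a A3 b | a b; A2 -> d f | c S A3 | c S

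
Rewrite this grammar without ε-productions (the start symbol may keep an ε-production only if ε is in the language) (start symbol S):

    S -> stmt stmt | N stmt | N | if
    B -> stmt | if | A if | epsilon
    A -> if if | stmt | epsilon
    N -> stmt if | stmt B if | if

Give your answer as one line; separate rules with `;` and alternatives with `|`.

S -> stmt stmt | N stmt | N | if; B -> stmt | if | A if; A -> if if | stmt; N -> stmt if | stmt B if | if

The nullable symbols are {A, B}.
ε ∉ L(G), so no ε-production is kept.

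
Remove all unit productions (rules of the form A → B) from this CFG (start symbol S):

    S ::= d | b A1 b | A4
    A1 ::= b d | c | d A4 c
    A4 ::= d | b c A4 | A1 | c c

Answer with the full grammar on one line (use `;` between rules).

Unit pairs: A4 ⇒* {A1}; S ⇒* {A1, A4}.
For every A with A ⇒* B via unit rules, add B's non-unit alternatives to A; then delete every rule of the form X → Y.

S ::= d | b c A4 | c c | b d | c | d A4 c | b A1 b; A1 ::= b d | c | d A4 c; A4 ::= d | b c A4 | c c | b d | c | d A4 c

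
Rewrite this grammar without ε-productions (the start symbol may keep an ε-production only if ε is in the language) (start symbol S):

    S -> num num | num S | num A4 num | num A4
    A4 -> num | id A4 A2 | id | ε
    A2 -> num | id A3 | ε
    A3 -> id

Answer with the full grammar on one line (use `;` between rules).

The nullable symbols are {A2, A4}.
ε ∉ L(G), so no ε-production is kept.
Add the nullable-subset variants: S → num A4 gives num A4 | num. A4 → id A4 A2 gives id A4 A2 | id A4 | id A2 | id.

S -> num num | num S | num A4 num | num A4 | num; A4 -> num | id A4 A2 | id A4 | id A2 | id; A2 -> num | id A3; A3 -> id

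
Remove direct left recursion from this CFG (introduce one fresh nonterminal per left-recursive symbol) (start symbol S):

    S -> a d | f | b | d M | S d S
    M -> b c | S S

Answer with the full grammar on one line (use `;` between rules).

S is directly left-recursive.
For S: α = {d S}, β = {a d, f, b, d M}. Rewrite as S → β S' and S' → α S' | ε.

S -> a d S' | f S' | b S' | d M S'; M -> b c | S S; S' -> d S S' | eps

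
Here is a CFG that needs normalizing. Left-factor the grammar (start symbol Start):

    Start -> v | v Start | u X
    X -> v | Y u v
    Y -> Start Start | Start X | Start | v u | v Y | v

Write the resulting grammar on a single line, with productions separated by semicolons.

Start -> u X | v Start1; X -> v | Y u v; Y -> Start Y1 | v Y2; Start1 -> ε | Start; Y1 -> Start | X | ε; Y2 -> u | Y | ε

Start has alternatives sharing prefix 'v': factor to Start → v Start1 with Start1 → ε | Start.
Y has alternatives sharing prefix 'Start': factor to Y → Start Y1 with Y1 → Start | X | ε.
Y has alternatives sharing prefix 'v': factor to Y → v Y2 with Y2 → u | Y | ε.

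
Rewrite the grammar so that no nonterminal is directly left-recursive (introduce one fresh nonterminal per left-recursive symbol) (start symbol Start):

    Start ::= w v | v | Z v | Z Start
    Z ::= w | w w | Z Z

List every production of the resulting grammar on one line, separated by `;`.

Start ::= w v | v | Z v | Z Start; Z ::= w Z1 | w w Z1; Z1 ::= Z Z1 | epsilon

Z is directly left-recursive.
For Z: α = {Z}, β = {w, w w}. Rewrite as Z → β Z1 and Z1 → α Z1 | ε.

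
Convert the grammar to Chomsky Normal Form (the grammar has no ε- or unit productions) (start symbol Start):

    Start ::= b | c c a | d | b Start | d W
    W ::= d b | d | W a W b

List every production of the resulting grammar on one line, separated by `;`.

Start ::= b | X1 Y1 | d | X3 Start | X4 W; W ::= X4 X3 | d | W Y2; X1 ::= c; X2 ::= a; X3 ::= b; X4 ::= d; Y1 ::= X1 X2; Y2 ::= X2 Y3; Y3 ::= W X3

Introduce a nonterminal for each terminal appearing in a rule of length ≥ 2: X1 → c, X2 → a, X3 → b, X4 → d.
Binarize each right-hand side of length ≥ 3 by chaining fresh nonterminals (Y1, Y2, …): affected rules were Start → X1 X1 X2; W → W X2 W X3.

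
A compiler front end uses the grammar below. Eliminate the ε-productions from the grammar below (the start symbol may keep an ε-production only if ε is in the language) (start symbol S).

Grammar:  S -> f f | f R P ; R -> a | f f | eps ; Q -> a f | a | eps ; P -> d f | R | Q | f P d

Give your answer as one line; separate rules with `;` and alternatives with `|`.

S -> f f | f R P | f R | f P | f; R -> a | f f; Q -> a f | a; P -> d f | R | Q | f P d | f d

The nullable symbols are {P, Q, R}.
ε ∉ L(G), so no ε-production is kept.
For each production, add variants omitting each subset of nullable occurrences: S → f R P gives f R P | f R | f P | f. P → f P d gives f P d | f d.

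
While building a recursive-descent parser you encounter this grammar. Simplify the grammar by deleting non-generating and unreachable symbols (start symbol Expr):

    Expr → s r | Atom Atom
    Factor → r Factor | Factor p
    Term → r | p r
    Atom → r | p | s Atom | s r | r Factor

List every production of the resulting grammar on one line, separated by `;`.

Generating nonterminals: {Atom, Expr, Term}.
Reachable from Expr after that: {Atom, Expr}.
Removed useless symbols: {Factor, Term} and every production mentioning them.

Expr → s r | Atom Atom; Atom → r | p | s Atom | s r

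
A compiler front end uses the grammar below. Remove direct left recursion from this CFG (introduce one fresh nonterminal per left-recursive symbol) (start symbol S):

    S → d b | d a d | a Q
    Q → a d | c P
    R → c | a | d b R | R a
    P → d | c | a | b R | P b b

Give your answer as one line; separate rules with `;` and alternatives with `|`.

Left recursion appears on R, P.
For R: α = {a}, β = {c, a, d b R}. Rewrite as R → β R' and R' → α R' | ε.
For P: α = {b b}, β = {d, c, a, b R}. Rewrite as P → β P' and P' → α P' | ε.

S → d b | d a d | a Q; Q → a d | c P; R → c R' | a R' | d b R R'; P → d P' | c P' | a P' | b R P'; R' → a R' | ε; P' → b b P' | ε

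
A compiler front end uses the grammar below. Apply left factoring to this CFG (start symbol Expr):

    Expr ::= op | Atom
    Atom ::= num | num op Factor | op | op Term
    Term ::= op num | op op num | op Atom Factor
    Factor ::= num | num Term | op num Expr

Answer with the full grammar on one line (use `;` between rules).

Atom has alternatives sharing prefix 'num': factor to Atom → num Atom1 with Atom1 → ε | op Factor.
Atom has alternatives sharing prefix 'op': factor to Atom → op Atom2 with Atom2 → ε | Term.
Term has alternatives sharing prefix 'op': factor to Term → op Term1 with Term1 → num | op num | Atom Factor.
Factor has alternatives sharing prefix 'num': factor to Factor → num Factor1 with Factor1 → ε | Term.

Expr ::= op | Atom; Atom ::= num Atom1 | op Atom2; Term ::= op Term1; Factor ::= op num Expr | num Factor1; Atom1 ::= eps | op Factor; Atom2 ::= eps | Term; Term1 ::= num | op num | Atom Factor; Factor1 ::= eps | Term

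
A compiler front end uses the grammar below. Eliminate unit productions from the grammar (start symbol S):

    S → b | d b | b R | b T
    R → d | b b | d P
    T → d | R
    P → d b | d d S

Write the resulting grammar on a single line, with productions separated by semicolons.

Unit pairs: T ⇒* {R}.
Replace each nonterminal's rules with the union of the non-unit rules of every nonterminal it unit-derives.

S → b | d b | b R | b T; R → d | b b | d P; T → d | b b | d P; P → d b | d d S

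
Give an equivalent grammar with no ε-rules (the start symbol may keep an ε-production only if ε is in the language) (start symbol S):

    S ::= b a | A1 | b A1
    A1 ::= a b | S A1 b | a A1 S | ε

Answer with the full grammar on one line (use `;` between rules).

S ::= b a | A1 | b A1 | b | ε; A1 ::= a b | S A1 b | S b | A1 b | b | a A1 S | a A1 | a S | a

The nullable symbols are {A1, S}.
ε ∈ L(G) since S is nullable, so keep S → ε.
Add the nullable-subset variants: S → b A1 gives b A1 | b. A1 → S A1 b gives S A1 b | S b | A1 b | b. A1 → a A1 S gives a A1 S | a A1 | a S | a.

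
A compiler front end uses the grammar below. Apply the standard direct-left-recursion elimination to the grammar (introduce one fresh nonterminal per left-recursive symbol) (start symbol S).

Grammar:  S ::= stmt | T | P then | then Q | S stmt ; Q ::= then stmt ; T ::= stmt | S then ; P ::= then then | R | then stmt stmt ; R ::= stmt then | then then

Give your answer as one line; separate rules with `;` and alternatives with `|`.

S ::= stmt S' | T S' | P then S' | then Q S'; Q ::= then stmt; T ::= stmt | S then; P ::= then then | R | then stmt stmt; R ::= stmt then | then then; S' ::= stmt S' | ε

Left recursion appears on S.
For S: α = {stmt}, β = {stmt, T, P then, then Q}. Rewrite as S → β S' and S' → α S' | ε.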